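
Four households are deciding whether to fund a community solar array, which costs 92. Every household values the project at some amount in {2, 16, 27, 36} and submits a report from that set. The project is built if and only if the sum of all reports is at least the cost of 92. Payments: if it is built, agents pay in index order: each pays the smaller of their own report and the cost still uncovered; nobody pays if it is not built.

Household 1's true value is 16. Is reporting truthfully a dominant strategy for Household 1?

Consider the case where Household 2 reports 27, Household 3 reports 27 and Household 4 reports 36.
Truthful report 16: project built, pays 16, utility 16 - 16 = 0.
Report 2 instead: project built, pays 2, utility 16 - 2 = 14.
Since 14 > 0, reporting 2 is strictly better here, so truthful reporting is not dominant.

No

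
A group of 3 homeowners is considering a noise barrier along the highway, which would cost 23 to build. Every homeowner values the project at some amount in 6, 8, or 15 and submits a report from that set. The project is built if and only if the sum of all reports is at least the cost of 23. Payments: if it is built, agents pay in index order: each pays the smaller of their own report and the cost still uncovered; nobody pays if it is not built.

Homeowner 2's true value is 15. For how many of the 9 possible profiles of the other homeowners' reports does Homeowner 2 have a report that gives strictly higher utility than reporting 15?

Others report (6, 15): truth gives 0; report 6 gives 9 > 0. Violating.
Others report (8, 8): truth gives 0; report 8 gives 7 > 0. Violating.
Others report (8, 15): truth gives 0; report 6 gives 9 > 0. Violating.
Others report (15, 6): truth gives 7; report 6 gives 9 > 7. Violating.
Others report (6, 6): truth gives 0; no alternative beats it.
Others report (6, 8): truth gives 0; no alternative beats it.
(Checking all 9 profiles: 6 have a profitable deviation, 3 do not.)

6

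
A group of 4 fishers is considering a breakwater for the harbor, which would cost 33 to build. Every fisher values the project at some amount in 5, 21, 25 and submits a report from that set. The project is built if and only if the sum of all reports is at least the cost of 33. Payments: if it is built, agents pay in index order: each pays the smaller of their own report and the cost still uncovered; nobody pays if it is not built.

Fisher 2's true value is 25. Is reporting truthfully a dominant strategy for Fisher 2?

No

Consider the case where Fisher 1 reports 5, Fisher 3 reports 5 and Fisher 4 reports 5.
Truthful report 25: project built, pays 25, utility 25 - 25 = 0.
Report 21 instead: project built, pays 21, utility 25 - 21 = 4.
Since 4 > 0, reporting 21 is strictly better here, so truthful reporting is not dominant.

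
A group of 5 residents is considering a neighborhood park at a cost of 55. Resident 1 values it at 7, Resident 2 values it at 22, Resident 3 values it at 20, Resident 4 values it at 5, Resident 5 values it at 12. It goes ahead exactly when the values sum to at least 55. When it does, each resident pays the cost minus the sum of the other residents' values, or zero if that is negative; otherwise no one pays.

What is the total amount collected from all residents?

21

Total value 66 ≥ cost 55, so it is built.
Resident 1: others sum to 59; max(0, 55 - 59) = 0.
Resident 2: others sum to 44; max(0, 55 - 44) = 11.
Resident 3: others sum to 46; max(0, 55 - 46) = 9.
Resident 4: others sum to 61; max(0, 55 - 61) = 0.
Resident 5: others sum to 54; max(0, 55 - 54) = 1.
Total collected = 0 + 11 + 9 + 0 + 1 = 21.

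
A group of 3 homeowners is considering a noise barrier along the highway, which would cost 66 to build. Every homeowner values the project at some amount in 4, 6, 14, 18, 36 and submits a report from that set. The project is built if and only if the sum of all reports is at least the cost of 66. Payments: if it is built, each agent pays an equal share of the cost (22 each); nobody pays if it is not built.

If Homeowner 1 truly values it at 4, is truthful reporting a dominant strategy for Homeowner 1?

Check each profile of the others' reports and compare truth against every alternative report.
Others report (36, 36): truth gives -18, best alternative gives -18.
Others report (4, 4): truth gives 0, best alternative gives 0.
Others report (4, 6): truth gives 0, best alternative gives 0.
Others report (4, 14): truth gives 0, best alternative gives 0.
Others report (4, 18): truth gives 0, best alternative gives 0.
Others report (4, 36): truth gives 0, best alternative gives 0.
(Remaining 19 profiles checked similarly; truth is weakly best in each.)
In every case the truthful report is at least as good as any alternative, so it is a dominant strategy.

Yes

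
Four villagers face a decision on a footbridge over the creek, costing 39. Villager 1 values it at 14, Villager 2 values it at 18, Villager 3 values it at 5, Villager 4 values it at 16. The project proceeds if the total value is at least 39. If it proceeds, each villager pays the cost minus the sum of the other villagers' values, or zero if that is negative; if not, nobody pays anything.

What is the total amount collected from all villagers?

6

Total value 53 ≥ cost 39, so it is built.
Villager 1: others sum to 39; max(0, 39 - 39) = 0.
Villager 2: others sum to 35; max(0, 39 - 35) = 4.
Villager 3: others sum to 48; max(0, 39 - 48) = 0.
Villager 4: others sum to 37; max(0, 39 - 37) = 2.
Total collected = 0 + 4 + 0 + 2 = 6.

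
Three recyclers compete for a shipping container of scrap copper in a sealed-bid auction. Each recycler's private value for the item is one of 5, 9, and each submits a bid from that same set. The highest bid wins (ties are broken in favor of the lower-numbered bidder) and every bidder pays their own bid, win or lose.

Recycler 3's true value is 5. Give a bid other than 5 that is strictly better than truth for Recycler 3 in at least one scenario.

Suppose Recycler 1 bids 5 and Recycler 2 bids 5.
Bid 5: loses but pays 5, utility -5.
Bid 9: wins, pays 9, utility 5 - 9 = -4.
So bidding 9 beats truth here (-4 > -5).

9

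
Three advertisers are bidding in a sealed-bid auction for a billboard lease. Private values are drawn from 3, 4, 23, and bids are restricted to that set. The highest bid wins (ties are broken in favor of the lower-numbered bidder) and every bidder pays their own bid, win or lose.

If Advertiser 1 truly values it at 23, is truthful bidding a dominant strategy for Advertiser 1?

No

Consider the case where Advertiser 2 bids 3 and Advertiser 3 bids 3.
Truthful bid 23: wins, pays 23, utility 23 - 23 = 0.
Bid 3 instead: wins, pays 3, utility 23 - 3 = 20.
Since 20 > 0, bidding 3 is strictly better here, so truthful bidding is not dominant.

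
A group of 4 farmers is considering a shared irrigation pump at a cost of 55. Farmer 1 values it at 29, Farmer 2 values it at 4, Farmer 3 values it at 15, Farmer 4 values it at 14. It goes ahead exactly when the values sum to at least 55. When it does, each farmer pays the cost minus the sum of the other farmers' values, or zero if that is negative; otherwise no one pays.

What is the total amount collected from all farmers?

37

Total value 62 ≥ cost 55, so it is built.
Farmer 1: others sum to 33; max(0, 55 - 33) = 22.
Farmer 2: others sum to 58; max(0, 55 - 58) = 0.
Farmer 3: others sum to 47; max(0, 55 - 47) = 8.
Farmer 4: others sum to 48; max(0, 55 - 48) = 7.
Total collected = 22 + 0 + 8 + 7 = 37.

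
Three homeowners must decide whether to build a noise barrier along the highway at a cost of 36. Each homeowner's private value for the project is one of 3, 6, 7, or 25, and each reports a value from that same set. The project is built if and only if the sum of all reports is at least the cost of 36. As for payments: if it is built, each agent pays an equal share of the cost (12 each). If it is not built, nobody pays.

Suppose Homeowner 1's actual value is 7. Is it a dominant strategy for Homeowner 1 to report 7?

No

Consider the case where Homeowner 2 reports 6 and Homeowner 3 reports 25.
Truthful report 7: project built, pays 12, utility 7 - 12 = -5.
Report 3 instead: project not built, utility 0.
Since 0 > -5, reporting 3 is strictly better here, so truthful reporting is not dominant.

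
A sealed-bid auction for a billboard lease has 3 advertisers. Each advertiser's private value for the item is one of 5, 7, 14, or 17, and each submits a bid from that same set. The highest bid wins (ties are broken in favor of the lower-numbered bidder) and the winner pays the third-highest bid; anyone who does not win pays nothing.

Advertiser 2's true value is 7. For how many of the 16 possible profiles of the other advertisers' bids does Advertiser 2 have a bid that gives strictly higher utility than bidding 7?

Others bid (5, 14): truth gives 0; bid 14 gives 2 > 0. Violating.
Others bid (5, 17): truth gives 0; bid 17 gives 2 > 0. Violating.
Others bid (7, 5): truth gives 0; bid 14 gives 2 > 0. Violating.
Others bid (14, 5): truth gives 0; bid 17 gives 2 > 0. Violating.
Others bid (5, 5): truth gives 2; no alternative beats it.
Others bid (5, 7): truth gives 2; no alternative beats it.
(Checking all 16 profiles: 4 have a profitable deviation, 12 do not.)

4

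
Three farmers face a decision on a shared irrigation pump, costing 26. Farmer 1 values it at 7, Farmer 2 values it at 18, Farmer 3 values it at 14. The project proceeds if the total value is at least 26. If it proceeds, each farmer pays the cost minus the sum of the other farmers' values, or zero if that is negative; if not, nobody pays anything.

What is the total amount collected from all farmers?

Total value 39 ≥ cost 26, so it is built.
Farmer 1: others sum to 32; max(0, 26 - 32) = 0.
Farmer 2: others sum to 21; max(0, 26 - 21) = 5.
Farmer 3: others sum to 25; max(0, 26 - 25) = 1.
Total collected = 0 + 5 + 1 = 6.

6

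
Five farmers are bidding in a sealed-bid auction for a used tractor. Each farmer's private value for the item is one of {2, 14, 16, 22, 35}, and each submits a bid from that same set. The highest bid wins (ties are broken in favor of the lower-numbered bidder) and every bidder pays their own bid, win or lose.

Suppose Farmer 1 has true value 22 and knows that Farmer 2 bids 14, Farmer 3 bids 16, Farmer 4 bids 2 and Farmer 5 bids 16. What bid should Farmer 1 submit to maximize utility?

Bid 2: loses but pays 2, utility -2.
Bid 14: loses but pays 14, utility -14.
Bid 16: wins, pays 16, utility 22 - 16 = 6.
Bid 22: wins, pays 22, utility 22 - 22 = 0.
Bid 35: wins, pays 35, utility 22 - 35 = -13.
The best choice is 16 with utility 6.

16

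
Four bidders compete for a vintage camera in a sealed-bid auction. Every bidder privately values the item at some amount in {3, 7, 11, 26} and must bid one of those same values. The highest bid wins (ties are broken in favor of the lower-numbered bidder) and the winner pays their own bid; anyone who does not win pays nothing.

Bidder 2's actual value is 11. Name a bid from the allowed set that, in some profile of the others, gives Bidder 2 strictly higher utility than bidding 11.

7

Suppose Bidder 1 bids 3, Bidder 3 bids 3 and Bidder 4 bids 3.
Bid 11: wins, pays 11, utility 11 - 11 = 0.
Bid 7: wins, pays 7, utility 11 - 7 = 4.
So bidding 7 beats truth here (4 > 0).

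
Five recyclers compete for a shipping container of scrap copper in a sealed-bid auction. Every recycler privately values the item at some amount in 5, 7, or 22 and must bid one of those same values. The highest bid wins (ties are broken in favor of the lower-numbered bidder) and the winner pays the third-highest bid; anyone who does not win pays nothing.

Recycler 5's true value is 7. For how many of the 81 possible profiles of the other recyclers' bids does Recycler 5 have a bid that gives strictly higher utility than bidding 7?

Others bid (5, 5, 5, 7): truth gives 0; bid 22 gives 2 > 0. Violating.
Others bid (5, 5, 7, 5): truth gives 0; bid 22 gives 2 > 0. Violating.
Others bid (5, 7, 5, 5): truth gives 0; bid 22 gives 2 > 0. Violating.
Others bid (7, 5, 5, 5): truth gives 0; bid 22 gives 2 > 0. Violating.
Others bid (5, 5, 5, 5): truth gives 2; no alternative beats it.
Others bid (5, 5, 5, 22): truth gives 0; no alternative beats it.
(Checking all 81 profiles: 4 have a profitable deviation, 77 do not.)

4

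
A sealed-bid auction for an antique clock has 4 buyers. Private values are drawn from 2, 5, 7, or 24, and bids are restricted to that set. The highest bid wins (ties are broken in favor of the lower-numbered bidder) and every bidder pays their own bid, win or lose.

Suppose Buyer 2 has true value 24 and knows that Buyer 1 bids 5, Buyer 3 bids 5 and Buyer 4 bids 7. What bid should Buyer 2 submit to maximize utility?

Bid 2: loses but pays 2, utility -2.
Bid 5: loses but pays 5, utility -5.
Bid 7: wins, pays 7, utility 24 - 7 = 17.
Bid 24: wins, pays 24, utility 24 - 24 = 0.
The best choice is 7 with utility 17.

7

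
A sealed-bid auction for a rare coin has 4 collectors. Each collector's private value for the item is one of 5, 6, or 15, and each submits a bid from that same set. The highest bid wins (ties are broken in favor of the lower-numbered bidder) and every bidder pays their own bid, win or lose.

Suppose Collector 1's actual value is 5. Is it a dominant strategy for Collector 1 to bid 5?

No

Consider the case where Collector 2 bids 5, Collector 3 bids 5 and Collector 4 bids 6.
Truthful bid 5: loses but pays 5, utility -5.
Bid 6 instead: wins, pays 6, utility 5 - 6 = -1.
Since -1 > -5, bidding 6 is strictly better here, so truthful bidding is not dominant.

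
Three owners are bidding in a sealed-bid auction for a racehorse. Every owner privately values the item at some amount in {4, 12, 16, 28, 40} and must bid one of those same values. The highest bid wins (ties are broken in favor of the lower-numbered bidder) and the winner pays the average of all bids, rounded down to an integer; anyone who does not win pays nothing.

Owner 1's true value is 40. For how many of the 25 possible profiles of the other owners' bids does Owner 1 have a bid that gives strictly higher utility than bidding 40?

16

Others bid (4, 4): truth gives 24; bid 4 gives 36 > 24. Violating.
Others bid (4, 12): truth gives 22; bid 12 gives 31 > 22. Violating.
Others bid (4, 16): truth gives 20; bid 16 gives 28 > 20. Violating.
Others bid (4, 28): truth gives 16; bid 28 gives 20 > 16. Violating.
Others bid (4, 40): truth gives 12; no alternative beats it.
Others bid (12, 40): truth gives 10; no alternative beats it.
(Checking all 25 profiles: 16 have a profitable deviation, 9 do not.)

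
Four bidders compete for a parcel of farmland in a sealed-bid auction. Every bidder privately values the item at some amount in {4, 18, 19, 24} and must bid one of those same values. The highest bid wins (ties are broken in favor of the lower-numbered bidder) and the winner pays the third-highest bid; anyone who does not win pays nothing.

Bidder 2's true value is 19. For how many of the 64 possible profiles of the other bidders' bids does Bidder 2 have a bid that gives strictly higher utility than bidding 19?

Others bid (4, 4, 24): truth gives 0; bid 24 gives 15 > 0. Violating.
Others bid (4, 18, 24): truth gives 0; bid 24 gives 1 > 0. Violating.
Others bid (4, 24, 4): truth gives 0; bid 24 gives 15 > 0. Violating.
Others bid (4, 24, 18): truth gives 0; bid 24 gives 1 > 0. Violating.
Others bid (4, 4, 4): truth gives 15; no alternative beats it.
Others bid (4, 4, 18): truth gives 15; no alternative beats it.
(Checking all 64 profiles: 12 have a profitable deviation, 52 do not.)

12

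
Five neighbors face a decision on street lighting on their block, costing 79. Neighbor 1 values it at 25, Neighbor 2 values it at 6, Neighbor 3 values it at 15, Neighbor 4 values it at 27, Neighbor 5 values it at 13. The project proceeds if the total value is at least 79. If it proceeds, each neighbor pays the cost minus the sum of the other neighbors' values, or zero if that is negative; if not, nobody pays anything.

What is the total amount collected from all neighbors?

Total value 86 ≥ cost 79, so it is built.
Neighbor 1: others sum to 61; max(0, 79 - 61) = 18.
Neighbor 2: others sum to 80; max(0, 79 - 80) = 0.
Neighbor 3: others sum to 71; max(0, 79 - 71) = 8.
Neighbor 4: others sum to 59; max(0, 79 - 59) = 20.
Neighbor 5: others sum to 73; max(0, 79 - 73) = 6.
Total collected = 18 + 0 + 8 + 20 + 6 = 52.

52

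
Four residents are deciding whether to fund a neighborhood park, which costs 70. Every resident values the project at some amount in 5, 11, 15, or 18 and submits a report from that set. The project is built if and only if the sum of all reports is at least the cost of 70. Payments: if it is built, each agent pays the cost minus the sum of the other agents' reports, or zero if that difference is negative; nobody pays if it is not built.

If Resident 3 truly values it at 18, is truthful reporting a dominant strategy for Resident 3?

Yes

Check each profile of the others' reports and compare truth against every alternative report.
Others report (18, 18, 18): truth gives 2, best alternative gives 0.
Others report (5, 5, 5): truth gives 0, best alternative gives 0.
Others report (5, 5, 11): truth gives 0, best alternative gives 0.
Others report (5, 5, 15): truth gives 0, best alternative gives 0.
Others report (5, 5, 18): truth gives 0, best alternative gives 0.
Others report (5, 11, 5): truth gives 0, best alternative gives 0.
(Remaining 58 profiles checked similarly; truth is weakly best in each.)
In every case the truthful report is at least as good as any alternative, so it is a dominant strategy.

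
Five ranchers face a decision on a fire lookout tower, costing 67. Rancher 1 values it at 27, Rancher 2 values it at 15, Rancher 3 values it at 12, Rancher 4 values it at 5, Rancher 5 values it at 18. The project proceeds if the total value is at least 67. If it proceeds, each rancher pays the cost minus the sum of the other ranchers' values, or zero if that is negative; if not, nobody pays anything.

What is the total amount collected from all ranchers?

32

Total value 77 ≥ cost 67, so it is built.
Rancher 1: others sum to 50; max(0, 67 - 50) = 17.
Rancher 2: others sum to 62; max(0, 67 - 62) = 5.
Rancher 3: others sum to 65; max(0, 67 - 65) = 2.
Rancher 4: others sum to 72; max(0, 67 - 72) = 0.
Rancher 5: others sum to 59; max(0, 67 - 59) = 8.
Total collected = 17 + 5 + 2 + 0 + 8 = 32.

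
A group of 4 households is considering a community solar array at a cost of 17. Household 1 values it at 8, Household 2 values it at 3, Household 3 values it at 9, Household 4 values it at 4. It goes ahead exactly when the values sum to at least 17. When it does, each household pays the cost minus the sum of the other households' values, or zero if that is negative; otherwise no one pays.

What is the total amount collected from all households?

Total value 24 ≥ cost 17, so it is built.
Household 1: others sum to 16; max(0, 17 - 16) = 1.
Household 2: others sum to 21; max(0, 17 - 21) = 0.
Household 3: others sum to 15; max(0, 17 - 15) = 2.
Household 4: others sum to 20; max(0, 17 - 20) = 0.
Total collected = 1 + 0 + 2 + 0 = 3.

3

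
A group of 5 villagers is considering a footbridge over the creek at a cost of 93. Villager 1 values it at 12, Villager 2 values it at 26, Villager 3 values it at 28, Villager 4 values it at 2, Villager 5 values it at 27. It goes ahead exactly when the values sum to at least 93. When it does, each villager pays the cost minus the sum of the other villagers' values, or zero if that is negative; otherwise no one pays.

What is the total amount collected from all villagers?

85

Total value 95 ≥ cost 93, so it is built.
Villager 1: others sum to 83; max(0, 93 - 83) = 10.
Villager 2: others sum to 69; max(0, 93 - 69) = 24.
Villager 3: others sum to 67; max(0, 93 - 67) = 26.
Villager 4: others sum to 93; max(0, 93 - 93) = 0.
Villager 5: others sum to 68; max(0, 93 - 68) = 25.
Total collected = 10 + 24 + 26 + 0 + 25 = 85.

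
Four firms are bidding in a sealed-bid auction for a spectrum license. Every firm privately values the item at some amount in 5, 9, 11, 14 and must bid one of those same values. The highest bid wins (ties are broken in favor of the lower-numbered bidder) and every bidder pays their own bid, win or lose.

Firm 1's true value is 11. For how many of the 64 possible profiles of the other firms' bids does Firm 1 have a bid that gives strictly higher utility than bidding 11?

Others bid (5, 5, 5): truth gives 0; bid 5 gives 6 > 0. Violating.
Others bid (5, 5, 9): truth gives 0; bid 9 gives 2 > 0. Violating.
Others bid (5, 5, 14): truth gives -11; bid 14 gives -3 > -11. Violating.
Others bid (5, 9, 5): truth gives 0; bid 9 gives 2 > 0. Violating.
Others bid (5, 5, 11): truth gives 0; no alternative beats it.
Others bid (5, 9, 11): truth gives 0; no alternative beats it.
(Checking all 64 profiles: 45 have a profitable deviation, 19 do not.)

45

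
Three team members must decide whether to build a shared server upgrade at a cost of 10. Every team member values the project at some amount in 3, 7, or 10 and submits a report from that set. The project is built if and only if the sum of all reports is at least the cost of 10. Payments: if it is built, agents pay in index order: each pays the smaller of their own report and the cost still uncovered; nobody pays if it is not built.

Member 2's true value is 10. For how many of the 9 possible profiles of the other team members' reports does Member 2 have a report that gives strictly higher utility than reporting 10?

Others report (3, 7): truth gives 3; report 3 gives 7 > 3. Violating.
Others report (3, 10): truth gives 3; report 3 gives 7 > 3. Violating.
Others report (3, 3): truth gives 3; no alternative beats it.
Others report (7, 3): truth gives 7; no alternative beats it.
(Checking all 9 profiles: 2 have a profitable deviation, 7 do not.)

2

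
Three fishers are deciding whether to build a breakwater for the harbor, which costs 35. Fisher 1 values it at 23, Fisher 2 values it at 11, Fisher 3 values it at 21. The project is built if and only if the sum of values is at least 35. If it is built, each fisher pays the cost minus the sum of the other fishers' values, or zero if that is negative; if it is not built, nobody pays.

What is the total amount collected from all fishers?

4

Total value 55 ≥ cost 35, so it is built.
Fisher 1: others sum to 32; max(0, 35 - 32) = 3.
Fisher 2: others sum to 44; max(0, 35 - 44) = 0.
Fisher 3: others sum to 34; max(0, 35 - 34) = 1.
Total collected = 3 + 0 + 1 = 4.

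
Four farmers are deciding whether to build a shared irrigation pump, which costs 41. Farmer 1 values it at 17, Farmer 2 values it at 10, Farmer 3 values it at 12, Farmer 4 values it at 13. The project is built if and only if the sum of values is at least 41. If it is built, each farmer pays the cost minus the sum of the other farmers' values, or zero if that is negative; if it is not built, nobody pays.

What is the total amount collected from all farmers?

Total value 52 ≥ cost 41, so it is built.
Farmer 1: others sum to 35; max(0, 41 - 35) = 6.
Farmer 2: others sum to 42; max(0, 41 - 42) = 0.
Farmer 3: others sum to 40; max(0, 41 - 40) = 1.
Farmer 4: others sum to 39; max(0, 41 - 39) = 2.
Total collected = 6 + 0 + 1 + 2 = 9.

9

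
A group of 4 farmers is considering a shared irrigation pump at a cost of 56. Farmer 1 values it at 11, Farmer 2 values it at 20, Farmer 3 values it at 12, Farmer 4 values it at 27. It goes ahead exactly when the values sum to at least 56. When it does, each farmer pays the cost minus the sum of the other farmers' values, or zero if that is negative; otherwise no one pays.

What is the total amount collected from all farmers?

Total value 70 ≥ cost 56, so it is built.
Farmer 1: others sum to 59; max(0, 56 - 59) = 0.
Farmer 2: others sum to 50; max(0, 56 - 50) = 6.
Farmer 3: others sum to 58; max(0, 56 - 58) = 0.
Farmer 4: others sum to 43; max(0, 56 - 43) = 13.
Total collected = 0 + 6 + 0 + 13 = 19.

19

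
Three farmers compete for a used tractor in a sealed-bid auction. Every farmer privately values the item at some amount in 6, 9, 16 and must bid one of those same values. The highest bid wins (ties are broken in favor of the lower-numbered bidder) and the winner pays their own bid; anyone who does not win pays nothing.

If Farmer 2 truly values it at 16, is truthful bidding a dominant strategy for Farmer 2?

Consider the case where Farmer 1 bids 6 and Farmer 3 bids 6.
Truthful bid 16: wins, pays 16, utility 16 - 16 = 0.
Bid 9 instead: wins, pays 9, utility 16 - 9 = 7.
Since 7 > 0, bidding 9 is strictly better here, so truthful bidding is not dominant.

No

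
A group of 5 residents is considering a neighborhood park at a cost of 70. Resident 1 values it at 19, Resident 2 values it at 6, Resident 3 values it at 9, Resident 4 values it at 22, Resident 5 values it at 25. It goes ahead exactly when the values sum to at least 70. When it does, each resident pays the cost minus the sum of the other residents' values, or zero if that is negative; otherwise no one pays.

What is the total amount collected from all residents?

Total value 81 ≥ cost 70, so it is built.
Resident 1: others sum to 62; max(0, 70 - 62) = 8.
Resident 2: others sum to 75; max(0, 70 - 75) = 0.
Resident 3: others sum to 72; max(0, 70 - 72) = 0.
Resident 4: others sum to 59; max(0, 70 - 59) = 11.
Resident 5: others sum to 56; max(0, 70 - 56) = 14.
Total collected = 8 + 0 + 0 + 11 + 14 = 33.

33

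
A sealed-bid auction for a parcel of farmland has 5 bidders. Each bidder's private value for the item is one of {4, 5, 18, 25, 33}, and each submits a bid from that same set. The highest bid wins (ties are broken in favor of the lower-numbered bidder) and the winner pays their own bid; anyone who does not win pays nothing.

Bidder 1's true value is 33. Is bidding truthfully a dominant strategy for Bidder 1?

No

Consider the case where Bidder 2 bids 4, Bidder 3 bids 4, Bidder 4 bids 4 and Bidder 5 bids 4.
Truthful bid 33: wins, pays 33, utility 33 - 33 = 0.
Bid 4 instead: wins, pays 4, utility 33 - 4 = 29.
Since 29 > 0, bidding 4 is strictly better here, so truthful bidding is not dominant.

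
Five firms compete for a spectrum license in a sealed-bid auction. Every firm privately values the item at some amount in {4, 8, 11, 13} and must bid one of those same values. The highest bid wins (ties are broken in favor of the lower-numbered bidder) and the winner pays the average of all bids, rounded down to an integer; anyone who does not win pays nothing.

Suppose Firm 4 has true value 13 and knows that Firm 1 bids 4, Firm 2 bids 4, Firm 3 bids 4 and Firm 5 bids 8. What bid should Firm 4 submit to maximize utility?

Bid 4: loses, pays 0, utility 0.
Bid 8: wins, pays 5, utility 13 - 5 = 8.
Bid 11: wins, pays 6, utility 13 - 6 = 7.
Bid 13: wins, pays 6, utility 13 - 6 = 7.
The best choice is 8 with utility 8.

8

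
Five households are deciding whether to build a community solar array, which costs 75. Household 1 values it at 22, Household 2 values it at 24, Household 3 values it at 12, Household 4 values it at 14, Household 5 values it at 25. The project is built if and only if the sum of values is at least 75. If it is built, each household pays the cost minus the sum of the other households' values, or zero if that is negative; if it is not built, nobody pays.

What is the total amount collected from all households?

Total value 97 ≥ cost 75, so it is built.
Household 1: others sum to 75; max(0, 75 - 75) = 0.
Household 2: others sum to 73; max(0, 75 - 73) = 2.
Household 3: others sum to 85; max(0, 75 - 85) = 0.
Household 4: others sum to 83; max(0, 75 - 83) = 0.
Household 5: others sum to 72; max(0, 75 - 72) = 3.
Total collected = 0 + 2 + 0 + 0 + 3 = 5.

5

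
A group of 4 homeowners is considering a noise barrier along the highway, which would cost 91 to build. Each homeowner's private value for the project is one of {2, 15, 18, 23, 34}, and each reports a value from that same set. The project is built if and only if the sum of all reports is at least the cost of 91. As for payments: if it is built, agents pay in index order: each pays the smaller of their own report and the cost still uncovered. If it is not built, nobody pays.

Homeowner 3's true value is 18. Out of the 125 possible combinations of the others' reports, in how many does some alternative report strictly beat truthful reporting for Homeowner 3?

Others report (15, 34, 34): truth gives 0; report 15 gives 3 > 0. Violating.
Others report (18, 34, 34): truth gives 0; report 15 gives 3 > 0. Violating.
Others report (23, 23, 34): truth gives 0; report 15 gives 3 > 0. Violating.
Others report (23, 34, 23): truth gives 0; report 15 gives 3 > 0. Violating.
Others report (2, 2, 2): truth gives 0; no alternative beats it.
Others report (2, 2, 15): truth gives 0; no alternative beats it.
(Checking all 125 profiles: 13 have a profitable deviation, 112 do not.)

13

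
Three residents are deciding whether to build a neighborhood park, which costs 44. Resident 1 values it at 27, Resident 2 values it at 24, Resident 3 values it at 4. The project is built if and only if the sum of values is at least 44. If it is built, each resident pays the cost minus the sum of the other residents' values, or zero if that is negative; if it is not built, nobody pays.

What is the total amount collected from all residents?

29

Total value 55 ≥ cost 44, so it is built.
Resident 1: others sum to 28; max(0, 44 - 28) = 16.
Resident 2: others sum to 31; max(0, 44 - 31) = 13.
Resident 3: others sum to 51; max(0, 44 - 51) = 0.
Total collected = 16 + 13 + 0 = 29.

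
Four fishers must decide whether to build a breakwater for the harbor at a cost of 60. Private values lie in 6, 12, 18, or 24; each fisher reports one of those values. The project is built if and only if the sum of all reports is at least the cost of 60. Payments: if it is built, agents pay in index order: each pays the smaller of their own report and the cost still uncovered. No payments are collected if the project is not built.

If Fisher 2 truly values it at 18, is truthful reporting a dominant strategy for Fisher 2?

No

Consider the case where Fisher 1 reports 6, Fisher 3 reports 18 and Fisher 4 reports 24.
Truthful report 18: project built, pays 18, utility 18 - 18 = 0.
Report 12 instead: project built, pays 12, utility 18 - 12 = 6.
Since 6 > 0, reporting 12 is strictly better here, so truthful reporting is not dominant.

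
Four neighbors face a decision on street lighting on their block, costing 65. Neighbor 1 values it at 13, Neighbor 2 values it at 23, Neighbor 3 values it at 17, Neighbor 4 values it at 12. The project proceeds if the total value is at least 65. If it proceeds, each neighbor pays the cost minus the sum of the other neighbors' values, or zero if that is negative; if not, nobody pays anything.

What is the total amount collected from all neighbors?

Total value 65 ≥ cost 65, so it is built.
Neighbor 1: others sum to 52; max(0, 65 - 52) = 13.
Neighbor 2: others sum to 42; max(0, 65 - 42) = 23.
Neighbor 3: others sum to 48; max(0, 65 - 48) = 17.
Neighbor 4: others sum to 53; max(0, 65 - 53) = 12.
Total collected = 13 + 23 + 17 + 12 = 65.

65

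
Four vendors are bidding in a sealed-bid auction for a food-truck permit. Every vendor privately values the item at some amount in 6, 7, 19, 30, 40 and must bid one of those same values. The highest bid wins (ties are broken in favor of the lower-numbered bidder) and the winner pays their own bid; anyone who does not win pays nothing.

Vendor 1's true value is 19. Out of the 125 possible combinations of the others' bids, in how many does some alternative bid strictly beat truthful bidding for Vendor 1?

Others bid (6, 6, 6): truth gives 0; bid 6 gives 13 > 0. Violating.
Others bid (6, 6, 7): truth gives 0; bid 7 gives 12 > 0. Violating.
Others bid (6, 7, 6): truth gives 0; bid 7 gives 12 > 0. Violating.
Others bid (6, 7, 7): truth gives 0; bid 7 gives 12 > 0. Violating.
Others bid (6, 6, 19): truth gives 0; no alternative beats it.
Others bid (6, 6, 30): truth gives 0; no alternative beats it.
(Checking all 125 profiles: 8 have a profitable deviation, 117 do not.)

8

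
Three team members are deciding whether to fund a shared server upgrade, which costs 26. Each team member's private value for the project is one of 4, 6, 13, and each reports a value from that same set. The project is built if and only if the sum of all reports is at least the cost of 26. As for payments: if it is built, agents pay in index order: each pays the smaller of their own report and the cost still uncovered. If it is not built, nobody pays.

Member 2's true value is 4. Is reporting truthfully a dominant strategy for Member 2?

Yes

Check each profile of the others' reports and compare truth against every alternative report.
Others report (13, 13): truth gives 0, best alternative gives -2.
Others report (4, 4): truth gives 0, best alternative gives 0.
Others report (4, 6): truth gives 0, best alternative gives 0.
Others report (4, 13): truth gives 0, best alternative gives 0.
Others report (6, 4): truth gives 0, best alternative gives 0.
Others report (6, 6): truth gives 0, best alternative gives 0.
(Remaining 3 profiles checked similarly; truth is weakly best in each.)
In every case the truthful report is at least as good as any alternative, so it is a dominant strategy.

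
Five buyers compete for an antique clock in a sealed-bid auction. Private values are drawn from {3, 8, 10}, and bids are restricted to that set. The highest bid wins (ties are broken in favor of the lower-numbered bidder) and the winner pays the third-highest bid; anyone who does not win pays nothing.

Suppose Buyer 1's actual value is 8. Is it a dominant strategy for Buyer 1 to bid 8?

Consider the case where Buyer 2 bids 3, Buyer 3 bids 3, Buyer 4 bids 3 and Buyer 5 bids 10.
Truthful bid 8: loses, pays 0, utility 0.
Bid 10 instead: wins, pays 3, utility 8 - 3 = 5.
Since 5 > 0, bidding 10 is strictly better here, so truthful bidding is not dominant.

No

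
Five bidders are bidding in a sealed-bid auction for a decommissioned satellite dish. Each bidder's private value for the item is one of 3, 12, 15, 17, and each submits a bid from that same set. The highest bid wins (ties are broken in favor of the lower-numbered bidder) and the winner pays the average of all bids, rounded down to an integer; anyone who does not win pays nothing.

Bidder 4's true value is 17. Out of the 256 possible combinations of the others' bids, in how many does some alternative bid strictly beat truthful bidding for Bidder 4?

Others bid (3, 3, 3, 3): truth gives 12; bid 12 gives 13 > 12. Violating.
Others bid (3, 3, 3, 12): truth gives 10; bid 12 gives 11 > 10. Violating.
Others bid (3, 3, 3, 15): truth gives 9; bid 15 gives 10 > 9. Violating.
Others bid (3, 3, 12, 15): truth gives 7; bid 15 gives 8 > 7. Violating.
Others bid (3, 3, 3, 17): truth gives 9; no alternative beats it.
Others bid (3, 3, 12, 3): truth gives 10; no alternative beats it.
(Checking all 256 profiles: 11 have a profitable deviation, 245 do not.)

11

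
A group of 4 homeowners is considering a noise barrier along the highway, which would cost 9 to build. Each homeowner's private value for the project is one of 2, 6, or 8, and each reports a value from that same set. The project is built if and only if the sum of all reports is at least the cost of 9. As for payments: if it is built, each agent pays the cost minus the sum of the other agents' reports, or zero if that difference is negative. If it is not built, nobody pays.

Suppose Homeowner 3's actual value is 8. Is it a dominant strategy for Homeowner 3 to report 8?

Yes

Check each profile of the others' reports and compare truth against every alternative report.
Others report (2, 2, 6): truth gives 8, best alternative gives 8.
Others report (2, 2, 8): truth gives 8, best alternative gives 8.
Others report (2, 6, 2): truth gives 8, best alternative gives 8.
Others report (2, 6, 6): truth gives 8, best alternative gives 8.
Others report (2, 6, 8): truth gives 8, best alternative gives 8.
Others report (2, 8, 2): truth gives 8, best alternative gives 8.
(Remaining 21 profiles checked similarly; truth is weakly best in each.)
In every case the truthful report is at least as good as any alternative, so it is a dominant strategy.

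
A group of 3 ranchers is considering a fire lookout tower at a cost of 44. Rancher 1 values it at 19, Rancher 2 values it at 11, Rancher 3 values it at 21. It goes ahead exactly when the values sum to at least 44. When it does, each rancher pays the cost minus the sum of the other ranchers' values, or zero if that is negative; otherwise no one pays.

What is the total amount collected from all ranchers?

Total value 51 ≥ cost 44, so it is built.
Rancher 1: others sum to 32; max(0, 44 - 32) = 12.
Rancher 2: others sum to 40; max(0, 44 - 40) = 4.
Rancher 3: others sum to 30; max(0, 44 - 30) = 14.
Total collected = 12 + 4 + 14 = 30.

30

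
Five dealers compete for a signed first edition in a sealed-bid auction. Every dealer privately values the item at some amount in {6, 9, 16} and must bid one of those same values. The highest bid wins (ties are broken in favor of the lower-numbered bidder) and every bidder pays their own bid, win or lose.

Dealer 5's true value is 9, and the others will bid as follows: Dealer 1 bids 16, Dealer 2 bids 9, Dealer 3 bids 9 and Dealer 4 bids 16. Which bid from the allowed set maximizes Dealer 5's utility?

6

Bid 6: loses but pays 6, utility -6.
Bid 9: loses but pays 9, utility -9.
Bid 16: loses but pays 16, utility -16.
The best choice is 6 with utility -6.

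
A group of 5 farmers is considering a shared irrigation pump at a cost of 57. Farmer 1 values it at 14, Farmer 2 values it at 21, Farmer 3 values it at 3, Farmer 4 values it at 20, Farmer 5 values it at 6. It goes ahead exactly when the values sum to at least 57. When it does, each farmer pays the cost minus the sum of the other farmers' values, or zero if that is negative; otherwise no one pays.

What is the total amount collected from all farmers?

34

Total value 64 ≥ cost 57, so it is built.
Farmer 1: others sum to 50; max(0, 57 - 50) = 7.
Farmer 2: others sum to 43; max(0, 57 - 43) = 14.
Farmer 3: others sum to 61; max(0, 57 - 61) = 0.
Farmer 4: others sum to 44; max(0, 57 - 44) = 13.
Farmer 5: others sum to 58; max(0, 57 - 58) = 0.
Total collected = 7 + 14 + 0 + 13 + 0 = 34.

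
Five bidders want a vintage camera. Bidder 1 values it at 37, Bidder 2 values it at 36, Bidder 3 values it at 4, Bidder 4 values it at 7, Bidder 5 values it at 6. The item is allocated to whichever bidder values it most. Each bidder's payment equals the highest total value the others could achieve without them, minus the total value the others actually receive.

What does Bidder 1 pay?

36

Bidder 1 has the highest value and receives the item.
Without Bidder 1, the item would go to the next-highest value, 36, so the others could achieve 36.
With Bidder 1 present and winning, the others receive nothing, so their total is 0.
Payment = 36 - 0 = 36.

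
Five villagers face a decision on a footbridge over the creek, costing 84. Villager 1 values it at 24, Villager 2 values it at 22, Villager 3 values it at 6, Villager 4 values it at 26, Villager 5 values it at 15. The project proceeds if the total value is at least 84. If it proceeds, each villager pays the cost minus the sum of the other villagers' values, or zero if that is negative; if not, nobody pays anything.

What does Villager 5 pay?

6

Total value 93 ≥ cost 84, so the project is built.
The other villagers' values sum to 78.
Cost minus that sum is 84 - 78 = 6.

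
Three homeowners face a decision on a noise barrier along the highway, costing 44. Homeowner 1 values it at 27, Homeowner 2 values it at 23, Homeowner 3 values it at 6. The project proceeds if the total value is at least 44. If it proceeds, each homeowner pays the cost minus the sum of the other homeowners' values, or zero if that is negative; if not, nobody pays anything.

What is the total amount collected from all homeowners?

26

Total value 56 ≥ cost 44, so it is built.
Homeowner 1: others sum to 29; max(0, 44 - 29) = 15.
Homeowner 2: others sum to 33; max(0, 44 - 33) = 11.
Homeowner 3: others sum to 50; max(0, 44 - 50) = 0.
Total collected = 15 + 11 + 0 = 26.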